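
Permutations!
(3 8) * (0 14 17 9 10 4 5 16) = (0 14 17 9 10 4 5 16)(3 8) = [14, 1, 2, 8, 5, 16, 6, 7, 3, 10, 4, 11, 12, 13, 17, 15, 0, 9]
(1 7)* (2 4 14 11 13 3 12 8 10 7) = (1 2 4 14 11 13 3 12 8 10 7) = [0, 2, 4, 12, 14, 5, 6, 1, 10, 9, 7, 13, 8, 3, 11]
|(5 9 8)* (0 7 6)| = |(0 7 6)(5 9 8)| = 3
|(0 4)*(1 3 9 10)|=|(0 4)(1 3 9 10)|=4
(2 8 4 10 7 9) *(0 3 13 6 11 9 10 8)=[3, 1, 0, 13, 8, 5, 11, 10, 4, 2, 7, 9, 12, 6]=(0 3 13 6 11 9 2)(4 8)(7 10)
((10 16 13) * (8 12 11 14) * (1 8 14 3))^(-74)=(1 8 12 11 3)(10 16 13)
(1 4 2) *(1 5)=(1 4 2 5)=[0, 4, 5, 3, 2, 1]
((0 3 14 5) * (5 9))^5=(14)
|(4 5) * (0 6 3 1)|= |(0 6 3 1)(4 5)|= 4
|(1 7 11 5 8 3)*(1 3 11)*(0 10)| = 6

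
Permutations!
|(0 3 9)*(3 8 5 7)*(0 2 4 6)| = 9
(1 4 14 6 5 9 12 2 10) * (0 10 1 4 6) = (0 10 4 14)(1 6 5 9 12 2) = [10, 6, 1, 3, 14, 9, 5, 7, 8, 12, 4, 11, 2, 13, 0]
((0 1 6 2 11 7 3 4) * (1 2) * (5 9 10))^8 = (0 11 3)(2 7 4)(5 10 9)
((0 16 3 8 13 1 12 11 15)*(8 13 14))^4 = ((0 16 3 13 1 12 11 15)(8 14))^4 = (0 1)(3 11)(12 16)(13 15)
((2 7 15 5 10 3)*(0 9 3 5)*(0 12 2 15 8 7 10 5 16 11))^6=(0 10 15)(2 3 11)(9 16 12)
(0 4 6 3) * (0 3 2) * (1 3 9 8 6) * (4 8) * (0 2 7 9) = (0 8 6 7 9 4 1 3) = [8, 3, 2, 0, 1, 5, 7, 9, 6, 4]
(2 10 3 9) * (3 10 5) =(10)(2 5 3 9) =[0, 1, 5, 9, 4, 3, 6, 7, 8, 2, 10]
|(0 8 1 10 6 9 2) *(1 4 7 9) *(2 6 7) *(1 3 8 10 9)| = |(0 10 7 1 9 6 3 8 4 2)| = 10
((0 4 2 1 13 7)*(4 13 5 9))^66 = ((0 13 7)(1 5 9 4 2))^66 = (13)(1 5 9 4 2)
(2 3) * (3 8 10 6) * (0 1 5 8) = (0 1 5 8 10 6 3 2) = [1, 5, 0, 2, 4, 8, 3, 7, 10, 9, 6]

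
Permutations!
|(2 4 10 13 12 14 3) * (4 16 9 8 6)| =11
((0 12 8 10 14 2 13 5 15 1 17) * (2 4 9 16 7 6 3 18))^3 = (0 10 9 6 2 15)(1 12 14 16 3 13)(4 7 18 5 17 8)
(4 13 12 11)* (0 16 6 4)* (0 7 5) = (0 16 6 4 13 12 11 7 5) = [16, 1, 2, 3, 13, 0, 4, 5, 8, 9, 10, 7, 11, 12, 14, 15, 6]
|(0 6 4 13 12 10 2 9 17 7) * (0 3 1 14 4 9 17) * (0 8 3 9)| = 12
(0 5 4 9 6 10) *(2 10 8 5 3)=[3, 1, 10, 2, 9, 4, 8, 7, 5, 6, 0]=(0 3 2 10)(4 9 6 8 5)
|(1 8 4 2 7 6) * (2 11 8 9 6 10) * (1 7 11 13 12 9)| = |(2 11 8 4 13 12 9 6 7 10)| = 10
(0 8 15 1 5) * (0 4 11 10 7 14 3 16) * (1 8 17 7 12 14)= (0 17 7 1 5 4 11 10 12 14 3 16)(8 15)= [17, 5, 2, 16, 11, 4, 6, 1, 15, 9, 12, 10, 14, 13, 3, 8, 0, 7]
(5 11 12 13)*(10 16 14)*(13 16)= [0, 1, 2, 3, 4, 11, 6, 7, 8, 9, 13, 12, 16, 5, 10, 15, 14]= (5 11 12 16 14 10 13)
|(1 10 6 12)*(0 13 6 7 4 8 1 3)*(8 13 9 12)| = |(0 9 12 3)(1 10 7 4 13 6 8)| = 28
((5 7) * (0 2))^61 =(0 2)(5 7)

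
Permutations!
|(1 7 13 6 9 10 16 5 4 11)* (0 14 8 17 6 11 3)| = 44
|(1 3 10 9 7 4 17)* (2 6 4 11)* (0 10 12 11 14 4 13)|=|(0 10 9 7 14 4 17 1 3 12 11 2 6 13)|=14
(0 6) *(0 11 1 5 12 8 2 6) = (1 5 12 8 2 6 11) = [0, 5, 6, 3, 4, 12, 11, 7, 2, 9, 10, 1, 8]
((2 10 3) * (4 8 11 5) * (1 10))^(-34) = ((1 10 3 2)(4 8 11 5))^(-34) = (1 3)(2 10)(4 11)(5 8)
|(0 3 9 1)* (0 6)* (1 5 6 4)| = 10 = |(0 3 9 5 6)(1 4)|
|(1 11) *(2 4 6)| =6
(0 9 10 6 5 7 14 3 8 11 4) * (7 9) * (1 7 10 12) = [10, 7, 2, 8, 0, 9, 5, 14, 11, 12, 6, 4, 1, 13, 3] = (0 10 6 5 9 12 1 7 14 3 8 11 4)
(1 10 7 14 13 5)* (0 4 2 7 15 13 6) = [4, 10, 7, 3, 2, 1, 0, 14, 8, 9, 15, 11, 12, 5, 6, 13] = (0 4 2 7 14 6)(1 10 15 13 5)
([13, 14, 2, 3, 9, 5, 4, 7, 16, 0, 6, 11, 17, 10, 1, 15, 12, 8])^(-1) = (0 9 4 6 10 13)(1 14)(8 17 12 16)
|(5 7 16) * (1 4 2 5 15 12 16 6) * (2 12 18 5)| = |(1 4 12 16 15 18 5 7 6)| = 9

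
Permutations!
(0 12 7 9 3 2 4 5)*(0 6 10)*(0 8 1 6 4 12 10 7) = (0 10 8 1 6 7 9 3 2 12)(4 5) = [10, 6, 12, 2, 5, 4, 7, 9, 1, 3, 8, 11, 0]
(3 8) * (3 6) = (3 8 6) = [0, 1, 2, 8, 4, 5, 3, 7, 6]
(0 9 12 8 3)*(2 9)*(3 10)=(0 2 9 12 8 10 3)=[2, 1, 9, 0, 4, 5, 6, 7, 10, 12, 3, 11, 8]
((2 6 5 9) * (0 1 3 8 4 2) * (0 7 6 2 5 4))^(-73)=((0 1 3 8)(4 5 9 7 6))^(-73)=(0 8 3 1)(4 9 6 5 7)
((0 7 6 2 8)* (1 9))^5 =(1 9)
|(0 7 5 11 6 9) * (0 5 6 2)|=|(0 7 6 9 5 11 2)|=7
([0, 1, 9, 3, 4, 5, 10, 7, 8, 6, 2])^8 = (10)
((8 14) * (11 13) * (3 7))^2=((3 7)(8 14)(11 13))^2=(14)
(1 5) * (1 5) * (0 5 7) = (0 5 7) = [5, 1, 2, 3, 4, 7, 6, 0]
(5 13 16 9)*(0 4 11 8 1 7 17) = (0 4 11 8 1 7 17)(5 13 16 9) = [4, 7, 2, 3, 11, 13, 6, 17, 1, 5, 10, 8, 12, 16, 14, 15, 9, 0]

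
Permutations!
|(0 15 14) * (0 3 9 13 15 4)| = 10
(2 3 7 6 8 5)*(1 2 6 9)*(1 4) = (1 2 3 7 9 4)(5 6 8) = [0, 2, 3, 7, 1, 6, 8, 9, 5, 4]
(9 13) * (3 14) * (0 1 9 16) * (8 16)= (0 1 9 13 8 16)(3 14)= [1, 9, 2, 14, 4, 5, 6, 7, 16, 13, 10, 11, 12, 8, 3, 15, 0]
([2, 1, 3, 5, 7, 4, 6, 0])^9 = (0 5)(2 4)(3 7)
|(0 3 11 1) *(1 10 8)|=|(0 3 11 10 8 1)|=6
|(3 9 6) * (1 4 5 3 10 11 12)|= |(1 4 5 3 9 6 10 11 12)|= 9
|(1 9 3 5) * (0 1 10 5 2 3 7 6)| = |(0 1 9 7 6)(2 3)(5 10)| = 10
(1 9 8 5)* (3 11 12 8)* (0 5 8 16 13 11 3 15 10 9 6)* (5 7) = (0 7 5 1 6)(9 15 10)(11 12 16 13) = [7, 6, 2, 3, 4, 1, 0, 5, 8, 15, 9, 12, 16, 11, 14, 10, 13]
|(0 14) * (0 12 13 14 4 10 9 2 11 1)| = |(0 4 10 9 2 11 1)(12 13 14)| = 21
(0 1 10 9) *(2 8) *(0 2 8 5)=(0 1 10 9 2 5)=[1, 10, 5, 3, 4, 0, 6, 7, 8, 2, 9]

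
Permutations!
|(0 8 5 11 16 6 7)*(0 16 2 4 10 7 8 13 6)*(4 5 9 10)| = |(0 13 6 8 9 10 7 16)(2 5 11)| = 24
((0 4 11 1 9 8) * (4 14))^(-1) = (0 8 9 1 11 4 14)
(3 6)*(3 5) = (3 6 5) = [0, 1, 2, 6, 4, 3, 5]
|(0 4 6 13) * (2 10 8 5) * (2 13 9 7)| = |(0 4 6 9 7 2 10 8 5 13)| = 10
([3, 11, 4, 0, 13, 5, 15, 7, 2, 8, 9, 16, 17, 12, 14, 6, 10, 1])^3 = (0 3)(1 10 2 12 11 9 4 17 16 8 13)(6 15)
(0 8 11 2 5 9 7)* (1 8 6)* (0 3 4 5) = (0 6 1 8 11 2)(3 4 5 9 7) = [6, 8, 0, 4, 5, 9, 1, 3, 11, 7, 10, 2]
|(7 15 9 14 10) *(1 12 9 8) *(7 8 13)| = |(1 12 9 14 10 8)(7 15 13)| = 6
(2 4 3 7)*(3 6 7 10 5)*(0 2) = (0 2 4 6 7)(3 10 5) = [2, 1, 4, 10, 6, 3, 7, 0, 8, 9, 5]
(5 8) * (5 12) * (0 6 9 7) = (0 6 9 7)(5 8 12) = [6, 1, 2, 3, 4, 8, 9, 0, 12, 7, 10, 11, 5]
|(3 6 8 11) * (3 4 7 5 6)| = |(4 7 5 6 8 11)| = 6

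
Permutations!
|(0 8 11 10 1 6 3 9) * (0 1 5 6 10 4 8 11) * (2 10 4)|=11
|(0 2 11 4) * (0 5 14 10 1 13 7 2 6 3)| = |(0 6 3)(1 13 7 2 11 4 5 14 10)| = 9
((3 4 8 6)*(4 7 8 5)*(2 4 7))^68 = (2 6 7 4 3 8 5)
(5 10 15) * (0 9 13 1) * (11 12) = (0 9 13 1)(5 10 15)(11 12) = [9, 0, 2, 3, 4, 10, 6, 7, 8, 13, 15, 12, 11, 1, 14, 5]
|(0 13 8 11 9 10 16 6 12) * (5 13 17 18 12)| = 8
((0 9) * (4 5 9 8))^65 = ((0 8 4 5 9))^65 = (9)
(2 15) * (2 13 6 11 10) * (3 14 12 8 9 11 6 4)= (2 15 13 4 3 14 12 8 9 11 10)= [0, 1, 15, 14, 3, 5, 6, 7, 9, 11, 2, 10, 8, 4, 12, 13]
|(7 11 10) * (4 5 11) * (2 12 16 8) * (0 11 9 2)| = |(0 11 10 7 4 5 9 2 12 16 8)| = 11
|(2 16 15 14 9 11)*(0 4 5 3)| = 12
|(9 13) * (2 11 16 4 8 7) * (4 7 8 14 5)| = 12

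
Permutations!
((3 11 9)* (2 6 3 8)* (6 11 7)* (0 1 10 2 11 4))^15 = (11)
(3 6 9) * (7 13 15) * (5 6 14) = (3 14 5 6 9)(7 13 15) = [0, 1, 2, 14, 4, 6, 9, 13, 8, 3, 10, 11, 12, 15, 5, 7]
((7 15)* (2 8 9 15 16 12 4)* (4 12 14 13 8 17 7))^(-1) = ((2 17 7 16 14 13 8 9 15 4))^(-1) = (2 4 15 9 8 13 14 16 7 17)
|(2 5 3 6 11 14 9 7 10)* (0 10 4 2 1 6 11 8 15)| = |(0 10 1 6 8 15)(2 5 3 11 14 9 7 4)| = 24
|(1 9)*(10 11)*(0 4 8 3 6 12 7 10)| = |(0 4 8 3 6 12 7 10 11)(1 9)| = 18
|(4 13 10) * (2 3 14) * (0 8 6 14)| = |(0 8 6 14 2 3)(4 13 10)| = 6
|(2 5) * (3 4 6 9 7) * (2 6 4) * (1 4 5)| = |(1 4 5 6 9 7 3 2)| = 8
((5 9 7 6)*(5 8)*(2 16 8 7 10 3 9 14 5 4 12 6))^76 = ((2 16 8 4 12 6 7)(3 9 10)(5 14))^76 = (2 7 6 12 4 8 16)(3 9 10)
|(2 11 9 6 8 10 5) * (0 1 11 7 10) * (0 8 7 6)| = 20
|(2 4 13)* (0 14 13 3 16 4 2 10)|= 12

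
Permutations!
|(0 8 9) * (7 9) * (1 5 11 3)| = |(0 8 7 9)(1 5 11 3)| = 4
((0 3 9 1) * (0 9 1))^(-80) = ((0 3 1 9))^(-80) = (9)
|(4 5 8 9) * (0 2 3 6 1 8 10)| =|(0 2 3 6 1 8 9 4 5 10)| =10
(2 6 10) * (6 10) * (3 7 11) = (2 10)(3 7 11) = [0, 1, 10, 7, 4, 5, 6, 11, 8, 9, 2, 3]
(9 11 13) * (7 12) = (7 12)(9 11 13) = [0, 1, 2, 3, 4, 5, 6, 12, 8, 11, 10, 13, 7, 9]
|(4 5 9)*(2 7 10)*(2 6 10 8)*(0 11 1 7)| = 6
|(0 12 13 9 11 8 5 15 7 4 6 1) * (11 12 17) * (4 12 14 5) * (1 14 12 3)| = 12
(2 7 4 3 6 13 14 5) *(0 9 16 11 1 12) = (0 9 16 11 1 12)(2 7 4 3 6 13 14 5) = [9, 12, 7, 6, 3, 2, 13, 4, 8, 16, 10, 1, 0, 14, 5, 15, 11]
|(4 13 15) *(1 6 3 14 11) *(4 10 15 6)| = 14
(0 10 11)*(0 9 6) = (0 10 11 9 6) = [10, 1, 2, 3, 4, 5, 0, 7, 8, 6, 11, 9]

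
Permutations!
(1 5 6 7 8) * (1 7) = (1 5 6)(7 8) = [0, 5, 2, 3, 4, 6, 1, 8, 7]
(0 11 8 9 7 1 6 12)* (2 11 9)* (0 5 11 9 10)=(0 10)(1 6 12 5 11 8 2 9 7)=[10, 6, 9, 3, 4, 11, 12, 1, 2, 7, 0, 8, 5]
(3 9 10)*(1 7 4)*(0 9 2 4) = (0 9 10 3 2 4 1 7) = [9, 7, 4, 2, 1, 5, 6, 0, 8, 10, 3]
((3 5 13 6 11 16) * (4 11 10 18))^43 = (3 11 18 6 5 16 4 10 13)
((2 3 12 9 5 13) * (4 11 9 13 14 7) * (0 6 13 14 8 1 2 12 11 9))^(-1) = (0 11 3 2 1 8 5 9 4 7 14 12 13 6) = ((0 6 13 12 14 7 4 9 5 8 1 2 3 11))^(-1)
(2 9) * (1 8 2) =(1 8 2 9) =[0, 8, 9, 3, 4, 5, 6, 7, 2, 1]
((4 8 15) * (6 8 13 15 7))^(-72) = (15)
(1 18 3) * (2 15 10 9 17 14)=[0, 18, 15, 1, 4, 5, 6, 7, 8, 17, 9, 11, 12, 13, 2, 10, 16, 14, 3]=(1 18 3)(2 15 10 9 17 14)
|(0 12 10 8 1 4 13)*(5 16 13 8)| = |(0 12 10 5 16 13)(1 4 8)| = 6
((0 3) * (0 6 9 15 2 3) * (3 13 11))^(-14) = (15)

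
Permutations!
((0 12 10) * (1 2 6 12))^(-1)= (0 10 12 6 2 1)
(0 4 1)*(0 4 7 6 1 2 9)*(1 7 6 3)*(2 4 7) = (0 6 2 9)(1 7 3) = [6, 7, 9, 1, 4, 5, 2, 3, 8, 0]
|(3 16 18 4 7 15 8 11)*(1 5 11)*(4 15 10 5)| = 11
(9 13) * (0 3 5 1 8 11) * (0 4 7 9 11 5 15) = (0 3 15)(1 8 5)(4 7 9 13 11) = [3, 8, 2, 15, 7, 1, 6, 9, 5, 13, 10, 4, 12, 11, 14, 0]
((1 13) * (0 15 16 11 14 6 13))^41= (0 15 16 11 14 6 13 1)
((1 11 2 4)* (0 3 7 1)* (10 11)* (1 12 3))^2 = ((0 1 10 11 2 4)(3 7 12))^2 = (0 10 2)(1 11 4)(3 12 7)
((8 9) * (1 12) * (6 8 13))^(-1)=(1 12)(6 13 9 8)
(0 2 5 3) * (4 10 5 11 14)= (0 2 11 14 4 10 5 3)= [2, 1, 11, 0, 10, 3, 6, 7, 8, 9, 5, 14, 12, 13, 4]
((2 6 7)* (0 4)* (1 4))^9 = ((0 1 4)(2 6 7))^9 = (7)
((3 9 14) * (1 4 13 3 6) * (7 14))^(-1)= (1 6 14 7 9 3 13 4)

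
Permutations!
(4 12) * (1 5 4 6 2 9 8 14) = (1 5 4 12 6 2 9 8 14) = [0, 5, 9, 3, 12, 4, 2, 7, 14, 8, 10, 11, 6, 13, 1]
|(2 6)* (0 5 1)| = |(0 5 1)(2 6)| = 6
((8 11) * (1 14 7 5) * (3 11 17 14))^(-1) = ((1 3 11 8 17 14 7 5))^(-1) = (1 5 7 14 17 8 11 3)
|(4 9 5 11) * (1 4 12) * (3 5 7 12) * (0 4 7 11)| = 6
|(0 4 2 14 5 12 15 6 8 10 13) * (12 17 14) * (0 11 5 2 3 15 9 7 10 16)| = 70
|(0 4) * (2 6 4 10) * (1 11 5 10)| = 8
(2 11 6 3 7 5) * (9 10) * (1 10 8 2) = (1 10 9 8 2 11 6 3 7 5) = [0, 10, 11, 7, 4, 1, 3, 5, 2, 8, 9, 6]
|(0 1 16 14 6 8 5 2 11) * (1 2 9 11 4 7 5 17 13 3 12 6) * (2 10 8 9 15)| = |(0 10 8 17 13 3 12 6 9 11)(1 16 14)(2 4 7 5 15)| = 30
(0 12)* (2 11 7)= (0 12)(2 11 7)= [12, 1, 11, 3, 4, 5, 6, 2, 8, 9, 10, 7, 0]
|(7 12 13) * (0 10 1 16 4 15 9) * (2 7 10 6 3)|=|(0 6 3 2 7 12 13 10 1 16 4 15 9)|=13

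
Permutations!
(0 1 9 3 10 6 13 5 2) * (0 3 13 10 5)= (0 1 9 13)(2 3 5)(6 10)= [1, 9, 3, 5, 4, 2, 10, 7, 8, 13, 6, 11, 12, 0]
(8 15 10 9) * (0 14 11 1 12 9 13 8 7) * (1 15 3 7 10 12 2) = [14, 2, 1, 7, 4, 5, 6, 0, 3, 10, 13, 15, 9, 8, 11, 12] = (0 14 11 15 12 9 10 13 8 3 7)(1 2)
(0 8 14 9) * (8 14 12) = (0 14 9)(8 12) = [14, 1, 2, 3, 4, 5, 6, 7, 12, 0, 10, 11, 8, 13, 9]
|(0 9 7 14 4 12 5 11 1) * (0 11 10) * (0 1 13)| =11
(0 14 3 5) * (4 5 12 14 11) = (0 11 4 5)(3 12 14) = [11, 1, 2, 12, 5, 0, 6, 7, 8, 9, 10, 4, 14, 13, 3]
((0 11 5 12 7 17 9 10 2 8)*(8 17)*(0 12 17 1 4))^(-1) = (0 4 1 2 10 9 17 5 11)(7 12 8)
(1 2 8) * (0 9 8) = (0 9 8 1 2) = [9, 2, 0, 3, 4, 5, 6, 7, 1, 8]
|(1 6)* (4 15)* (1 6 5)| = |(1 5)(4 15)| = 2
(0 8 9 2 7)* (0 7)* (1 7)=(0 8 9 2)(1 7)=[8, 7, 0, 3, 4, 5, 6, 1, 9, 2]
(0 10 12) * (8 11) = [10, 1, 2, 3, 4, 5, 6, 7, 11, 9, 12, 8, 0] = (0 10 12)(8 11)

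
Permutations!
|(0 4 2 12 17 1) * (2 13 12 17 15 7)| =9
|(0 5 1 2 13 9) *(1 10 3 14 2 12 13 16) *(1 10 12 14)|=|(0 5 12 13 9)(1 14 2 16 10 3)|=30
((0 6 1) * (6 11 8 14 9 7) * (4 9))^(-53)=(0 11 8 14 4 9 7 6 1)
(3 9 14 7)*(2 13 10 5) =(2 13 10 5)(3 9 14 7) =[0, 1, 13, 9, 4, 2, 6, 3, 8, 14, 5, 11, 12, 10, 7]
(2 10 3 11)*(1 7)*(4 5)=(1 7)(2 10 3 11)(4 5)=[0, 7, 10, 11, 5, 4, 6, 1, 8, 9, 3, 2]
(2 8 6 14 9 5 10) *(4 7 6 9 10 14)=(2 8 9 5 14 10)(4 7 6)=[0, 1, 8, 3, 7, 14, 4, 6, 9, 5, 2, 11, 12, 13, 10]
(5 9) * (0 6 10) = (0 6 10)(5 9) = [6, 1, 2, 3, 4, 9, 10, 7, 8, 5, 0]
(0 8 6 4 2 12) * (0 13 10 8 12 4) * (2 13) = [12, 1, 4, 3, 13, 5, 0, 7, 6, 9, 8, 11, 2, 10] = (0 12 2 4 13 10 8 6)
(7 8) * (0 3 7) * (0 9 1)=[3, 0, 2, 7, 4, 5, 6, 8, 9, 1]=(0 3 7 8 9 1)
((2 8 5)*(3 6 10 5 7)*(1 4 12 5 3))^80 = ((1 4 12 5 2 8 7)(3 6 10))^80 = (1 5 7 12 8 4 2)(3 10 6)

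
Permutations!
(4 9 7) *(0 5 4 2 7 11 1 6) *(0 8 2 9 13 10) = (0 5 4 13 10)(1 6 8 2 7 9 11) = [5, 6, 7, 3, 13, 4, 8, 9, 2, 11, 0, 1, 12, 10]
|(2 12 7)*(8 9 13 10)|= 12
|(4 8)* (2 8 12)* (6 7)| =|(2 8 4 12)(6 7)| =4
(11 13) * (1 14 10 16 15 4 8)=(1 14 10 16 15 4 8)(11 13)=[0, 14, 2, 3, 8, 5, 6, 7, 1, 9, 16, 13, 12, 11, 10, 4, 15]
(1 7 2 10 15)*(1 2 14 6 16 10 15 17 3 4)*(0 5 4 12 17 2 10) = (0 5 4 1 7 14 6 16)(2 15 10)(3 12 17) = [5, 7, 15, 12, 1, 4, 16, 14, 8, 9, 2, 11, 17, 13, 6, 10, 0, 3]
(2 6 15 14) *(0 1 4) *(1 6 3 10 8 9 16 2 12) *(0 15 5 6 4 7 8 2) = [4, 7, 3, 10, 15, 6, 5, 8, 9, 16, 2, 11, 1, 13, 12, 14, 0] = (0 4 15 14 12 1 7 8 9 16)(2 3 10)(5 6)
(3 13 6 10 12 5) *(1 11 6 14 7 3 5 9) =[0, 11, 2, 13, 4, 5, 10, 3, 8, 1, 12, 6, 9, 14, 7] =(1 11 6 10 12 9)(3 13 14 7)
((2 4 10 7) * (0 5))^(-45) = ((0 5)(2 4 10 7))^(-45) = (0 5)(2 7 10 4)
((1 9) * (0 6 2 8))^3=(0 8 2 6)(1 9)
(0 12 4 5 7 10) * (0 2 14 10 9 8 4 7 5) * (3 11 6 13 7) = (0 12 3 11 6 13 7 9 8 4)(2 14 10) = [12, 1, 14, 11, 0, 5, 13, 9, 4, 8, 2, 6, 3, 7, 10]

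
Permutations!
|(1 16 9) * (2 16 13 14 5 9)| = |(1 13 14 5 9)(2 16)| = 10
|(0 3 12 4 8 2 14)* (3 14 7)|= 6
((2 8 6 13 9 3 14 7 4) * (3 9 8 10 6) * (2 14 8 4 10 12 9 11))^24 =((2 12 9 11)(3 8)(4 14 7 10 6 13))^24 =(14)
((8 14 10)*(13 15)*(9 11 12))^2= ((8 14 10)(9 11 12)(13 15))^2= (15)(8 10 14)(9 12 11)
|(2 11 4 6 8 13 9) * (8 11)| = 12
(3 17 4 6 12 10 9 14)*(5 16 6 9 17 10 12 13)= (3 10 17 4 9 14)(5 16 6 13)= [0, 1, 2, 10, 9, 16, 13, 7, 8, 14, 17, 11, 12, 5, 3, 15, 6, 4]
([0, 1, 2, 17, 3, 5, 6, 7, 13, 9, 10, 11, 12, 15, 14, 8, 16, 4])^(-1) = [0, 1, 2, 4, 17, 5, 6, 7, 15, 9, 10, 11, 12, 8, 14, 13, 16, 3]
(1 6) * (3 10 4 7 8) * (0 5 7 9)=(0 5 7 8 3 10 4 9)(1 6)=[5, 6, 2, 10, 9, 7, 1, 8, 3, 0, 4]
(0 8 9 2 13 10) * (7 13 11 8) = [7, 1, 11, 3, 4, 5, 6, 13, 9, 2, 0, 8, 12, 10] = (0 7 13 10)(2 11 8 9)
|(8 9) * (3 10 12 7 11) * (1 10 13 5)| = 8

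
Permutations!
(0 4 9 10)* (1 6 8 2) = (0 4 9 10)(1 6 8 2) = [4, 6, 1, 3, 9, 5, 8, 7, 2, 10, 0]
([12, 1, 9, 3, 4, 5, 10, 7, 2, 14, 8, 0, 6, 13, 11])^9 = [0, 1, 2, 3, 4, 5, 6, 7, 8, 9, 10, 11, 12, 13, 14]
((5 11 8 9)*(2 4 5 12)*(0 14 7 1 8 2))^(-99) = (0 12 9 8 1 7 14)(2 4 5 11)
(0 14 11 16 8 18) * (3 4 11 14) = (0 3 4 11 16 8 18) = [3, 1, 2, 4, 11, 5, 6, 7, 18, 9, 10, 16, 12, 13, 14, 15, 8, 17, 0]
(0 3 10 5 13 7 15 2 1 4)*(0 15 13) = (0 3 10 5)(1 4 15 2)(7 13) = [3, 4, 1, 10, 15, 0, 6, 13, 8, 9, 5, 11, 12, 7, 14, 2]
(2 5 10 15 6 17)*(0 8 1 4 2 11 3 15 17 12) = (0 8 1 4 2 5 10 17 11 3 15 6 12) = [8, 4, 5, 15, 2, 10, 12, 7, 1, 9, 17, 3, 0, 13, 14, 6, 16, 11]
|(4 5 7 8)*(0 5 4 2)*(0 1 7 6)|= |(0 5 6)(1 7 8 2)|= 12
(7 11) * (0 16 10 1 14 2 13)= (0 16 10 1 14 2 13)(7 11)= [16, 14, 13, 3, 4, 5, 6, 11, 8, 9, 1, 7, 12, 0, 2, 15, 10]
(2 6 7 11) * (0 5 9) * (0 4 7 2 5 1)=[1, 0, 6, 3, 7, 9, 2, 11, 8, 4, 10, 5]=(0 1)(2 6)(4 7 11 5 9)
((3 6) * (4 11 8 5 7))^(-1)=((3 6)(4 11 8 5 7))^(-1)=(3 6)(4 7 5 8 11)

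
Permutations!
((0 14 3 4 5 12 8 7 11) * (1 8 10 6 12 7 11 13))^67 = ((0 14 3 4 5 7 13 1 8 11)(6 12 10))^67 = (0 1 5 14 8 7 3 11 13 4)(6 12 10)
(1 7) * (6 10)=(1 7)(6 10)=[0, 7, 2, 3, 4, 5, 10, 1, 8, 9, 6]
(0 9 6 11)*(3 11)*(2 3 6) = (0 9 2 3 11) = [9, 1, 3, 11, 4, 5, 6, 7, 8, 2, 10, 0]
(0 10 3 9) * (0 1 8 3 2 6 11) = (0 10 2 6 11)(1 8 3 9) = [10, 8, 6, 9, 4, 5, 11, 7, 3, 1, 2, 0]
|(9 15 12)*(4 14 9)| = |(4 14 9 15 12)| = 5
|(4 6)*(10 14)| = 2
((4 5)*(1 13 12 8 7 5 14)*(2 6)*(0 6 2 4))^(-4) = ((0 6 4 14 1 13 12 8 7 5))^(-4) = (0 12 4 7 1)(5 13 6 8 14)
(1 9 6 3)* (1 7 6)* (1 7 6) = (1 9 7)(3 6) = [0, 9, 2, 6, 4, 5, 3, 1, 8, 7]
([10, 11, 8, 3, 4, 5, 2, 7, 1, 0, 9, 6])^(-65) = [10, 1, 2, 3, 4, 5, 6, 7, 8, 0, 9, 11]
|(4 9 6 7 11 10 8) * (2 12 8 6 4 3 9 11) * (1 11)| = 11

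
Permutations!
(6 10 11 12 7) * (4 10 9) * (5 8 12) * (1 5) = (1 5 8 12 7 6 9 4 10 11) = [0, 5, 2, 3, 10, 8, 9, 6, 12, 4, 11, 1, 7]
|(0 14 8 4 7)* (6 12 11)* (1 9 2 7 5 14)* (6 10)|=|(0 1 9 2 7)(4 5 14 8)(6 12 11 10)|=20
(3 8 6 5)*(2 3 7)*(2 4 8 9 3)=(3 9)(4 8 6 5 7)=[0, 1, 2, 9, 8, 7, 5, 4, 6, 3]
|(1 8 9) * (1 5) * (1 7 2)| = 6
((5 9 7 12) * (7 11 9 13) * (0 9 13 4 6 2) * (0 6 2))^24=(0 7 2 11 5)(4 9 12 6 13)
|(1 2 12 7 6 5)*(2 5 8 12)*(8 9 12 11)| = |(1 5)(6 9 12 7)(8 11)| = 4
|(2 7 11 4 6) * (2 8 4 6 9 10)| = 8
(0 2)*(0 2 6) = [6, 1, 2, 3, 4, 5, 0] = (0 6)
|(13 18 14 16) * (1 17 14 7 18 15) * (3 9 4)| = 6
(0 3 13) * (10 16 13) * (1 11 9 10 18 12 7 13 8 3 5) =(0 5 1 11 9 10 16 8 3 18 12 7 13) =[5, 11, 2, 18, 4, 1, 6, 13, 3, 10, 16, 9, 7, 0, 14, 15, 8, 17, 12]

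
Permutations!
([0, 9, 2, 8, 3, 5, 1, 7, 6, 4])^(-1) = (1 6 8 3 4 9)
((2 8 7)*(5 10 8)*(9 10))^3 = ((2 5 9 10 8 7))^3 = (2 10)(5 8)(7 9)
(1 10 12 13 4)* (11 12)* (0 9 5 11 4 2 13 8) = (0 9 5 11 12 8)(1 10 4)(2 13) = [9, 10, 13, 3, 1, 11, 6, 7, 0, 5, 4, 12, 8, 2]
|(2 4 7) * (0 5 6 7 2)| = 4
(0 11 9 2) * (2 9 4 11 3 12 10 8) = (0 3 12 10 8 2)(4 11) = [3, 1, 0, 12, 11, 5, 6, 7, 2, 9, 8, 4, 10]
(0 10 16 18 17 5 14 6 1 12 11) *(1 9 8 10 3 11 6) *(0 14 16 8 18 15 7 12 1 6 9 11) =(0 3)(5 16 15 7 12 9 18 17)(6 11 14)(8 10) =[3, 1, 2, 0, 4, 16, 11, 12, 10, 18, 8, 14, 9, 13, 6, 7, 15, 5, 17]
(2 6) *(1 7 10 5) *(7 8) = (1 8 7 10 5)(2 6) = [0, 8, 6, 3, 4, 1, 2, 10, 7, 9, 5]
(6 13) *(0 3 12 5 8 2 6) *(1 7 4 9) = (0 3 12 5 8 2 6 13)(1 7 4 9) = [3, 7, 6, 12, 9, 8, 13, 4, 2, 1, 10, 11, 5, 0]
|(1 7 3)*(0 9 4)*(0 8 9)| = 3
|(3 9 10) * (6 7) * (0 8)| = 6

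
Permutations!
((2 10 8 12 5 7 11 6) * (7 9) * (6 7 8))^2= ((2 10 6)(5 9 8 12)(7 11))^2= (2 6 10)(5 8)(9 12)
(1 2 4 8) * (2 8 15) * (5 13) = (1 8)(2 4 15)(5 13) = [0, 8, 4, 3, 15, 13, 6, 7, 1, 9, 10, 11, 12, 5, 14, 2]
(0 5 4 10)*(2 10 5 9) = (0 9 2 10)(4 5) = [9, 1, 10, 3, 5, 4, 6, 7, 8, 2, 0]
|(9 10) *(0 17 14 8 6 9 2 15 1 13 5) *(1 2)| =10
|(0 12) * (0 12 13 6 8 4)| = 5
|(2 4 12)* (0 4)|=4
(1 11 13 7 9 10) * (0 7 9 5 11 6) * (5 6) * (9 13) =(13)(0 7 6)(1 5 11 9 10) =[7, 5, 2, 3, 4, 11, 0, 6, 8, 10, 1, 9, 12, 13]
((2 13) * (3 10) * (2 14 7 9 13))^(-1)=((3 10)(7 9 13 14))^(-1)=(3 10)(7 14 13 9)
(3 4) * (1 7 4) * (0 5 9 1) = (0 5 9 1 7 4 3) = [5, 7, 2, 0, 3, 9, 6, 4, 8, 1]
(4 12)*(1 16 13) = (1 16 13)(4 12) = [0, 16, 2, 3, 12, 5, 6, 7, 8, 9, 10, 11, 4, 1, 14, 15, 13]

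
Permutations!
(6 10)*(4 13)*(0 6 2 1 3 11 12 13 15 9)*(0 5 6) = (1 3 11 12 13 4 15 9 5 6 10 2) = [0, 3, 1, 11, 15, 6, 10, 7, 8, 5, 2, 12, 13, 4, 14, 9]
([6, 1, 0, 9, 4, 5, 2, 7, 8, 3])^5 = (0 2 6)(3 9)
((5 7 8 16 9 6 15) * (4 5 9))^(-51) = (4 16 8 7 5)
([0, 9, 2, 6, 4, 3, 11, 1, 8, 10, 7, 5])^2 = [0, 10, 2, 11, 4, 6, 5, 9, 8, 7, 1, 3]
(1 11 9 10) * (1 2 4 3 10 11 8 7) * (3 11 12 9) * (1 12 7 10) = (1 8 10 2 4 11 3)(7 12 9) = [0, 8, 4, 1, 11, 5, 6, 12, 10, 7, 2, 3, 9]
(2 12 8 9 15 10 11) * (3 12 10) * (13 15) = [0, 1, 10, 12, 4, 5, 6, 7, 9, 13, 11, 2, 8, 15, 14, 3] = (2 10 11)(3 12 8 9 13 15)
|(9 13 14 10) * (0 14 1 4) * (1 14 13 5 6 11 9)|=|(0 13 14 10 1 4)(5 6 11 9)|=12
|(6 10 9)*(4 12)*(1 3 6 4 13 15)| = 9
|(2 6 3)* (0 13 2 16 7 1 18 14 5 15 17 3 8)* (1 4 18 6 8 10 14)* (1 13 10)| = 14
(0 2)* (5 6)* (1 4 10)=[2, 4, 0, 3, 10, 6, 5, 7, 8, 9, 1]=(0 2)(1 4 10)(5 6)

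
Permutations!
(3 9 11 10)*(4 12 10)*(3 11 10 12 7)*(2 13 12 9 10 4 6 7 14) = (2 13 12 9 4 14)(3 10 11 6 7) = [0, 1, 13, 10, 14, 5, 7, 3, 8, 4, 11, 6, 9, 12, 2]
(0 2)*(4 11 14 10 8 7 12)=(0 2)(4 11 14 10 8 7 12)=[2, 1, 0, 3, 11, 5, 6, 12, 7, 9, 8, 14, 4, 13, 10]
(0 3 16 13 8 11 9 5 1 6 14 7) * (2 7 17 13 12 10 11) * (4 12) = (0 3 16 4 12 10 11 9 5 1 6 14 17 13 8 2 7) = [3, 6, 7, 16, 12, 1, 14, 0, 2, 5, 11, 9, 10, 8, 17, 15, 4, 13]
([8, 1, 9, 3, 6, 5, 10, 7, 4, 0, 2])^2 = [4, 1, 0, 3, 10, 5, 2, 7, 6, 8, 9]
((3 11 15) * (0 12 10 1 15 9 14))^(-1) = (0 14 9 11 3 15 1 10 12)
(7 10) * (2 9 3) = (2 9 3)(7 10) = [0, 1, 9, 2, 4, 5, 6, 10, 8, 3, 7]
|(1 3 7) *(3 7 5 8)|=6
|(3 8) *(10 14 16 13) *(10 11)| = 10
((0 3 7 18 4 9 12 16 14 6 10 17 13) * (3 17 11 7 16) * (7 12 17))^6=(0 13 17 9 4 18 7)(3 12 11 10 6 14 16)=((0 7 18 4 9 17 13)(3 16 14 6 10 11 12))^6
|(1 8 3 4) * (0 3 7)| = |(0 3 4 1 8 7)| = 6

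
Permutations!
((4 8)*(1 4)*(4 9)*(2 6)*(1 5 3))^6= (9)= ((1 9 4 8 5 3)(2 6))^6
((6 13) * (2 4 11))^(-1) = (2 11 4)(6 13)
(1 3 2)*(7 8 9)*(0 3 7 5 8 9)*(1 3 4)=(0 4 1 7 9 5 8)(2 3)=[4, 7, 3, 2, 1, 8, 6, 9, 0, 5]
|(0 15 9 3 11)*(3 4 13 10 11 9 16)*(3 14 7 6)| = 12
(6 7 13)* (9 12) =(6 7 13)(9 12) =[0, 1, 2, 3, 4, 5, 7, 13, 8, 12, 10, 11, 9, 6]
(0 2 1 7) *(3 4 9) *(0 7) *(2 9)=[9, 0, 1, 4, 2, 5, 6, 7, 8, 3]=(0 9 3 4 2 1)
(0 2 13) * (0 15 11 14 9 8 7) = (0 2 13 15 11 14 9 8 7) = [2, 1, 13, 3, 4, 5, 6, 0, 7, 8, 10, 14, 12, 15, 9, 11]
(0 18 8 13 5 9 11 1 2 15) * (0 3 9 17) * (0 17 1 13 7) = (0 18 8 7)(1 2 15 3 9 11 13 5) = [18, 2, 15, 9, 4, 1, 6, 0, 7, 11, 10, 13, 12, 5, 14, 3, 16, 17, 8]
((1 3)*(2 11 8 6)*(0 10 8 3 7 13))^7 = ((0 10 8 6 2 11 3 1 7 13))^7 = (0 1 2 10 7 11 8 13 3 6)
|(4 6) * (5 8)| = |(4 6)(5 8)| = 2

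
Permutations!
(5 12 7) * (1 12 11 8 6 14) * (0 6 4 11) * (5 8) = (0 6 14 1 12 7 8 4 11 5) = [6, 12, 2, 3, 11, 0, 14, 8, 4, 9, 10, 5, 7, 13, 1]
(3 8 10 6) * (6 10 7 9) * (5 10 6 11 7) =(3 8 5 10 6)(7 9 11) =[0, 1, 2, 8, 4, 10, 3, 9, 5, 11, 6, 7]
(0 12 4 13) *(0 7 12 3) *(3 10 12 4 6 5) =(0 10 12 6 5 3)(4 13 7) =[10, 1, 2, 0, 13, 3, 5, 4, 8, 9, 12, 11, 6, 7]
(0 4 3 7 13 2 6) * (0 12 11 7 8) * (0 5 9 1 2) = (0 4 3 8 5 9 1 2 6 12 11 7 13) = [4, 2, 6, 8, 3, 9, 12, 13, 5, 1, 10, 7, 11, 0]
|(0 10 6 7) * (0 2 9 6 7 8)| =7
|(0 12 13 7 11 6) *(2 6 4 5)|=9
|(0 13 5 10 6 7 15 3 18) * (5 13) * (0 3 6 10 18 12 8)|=6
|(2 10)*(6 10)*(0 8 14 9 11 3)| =6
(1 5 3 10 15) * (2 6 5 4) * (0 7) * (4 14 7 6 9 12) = [6, 14, 9, 10, 2, 3, 5, 0, 8, 12, 15, 11, 4, 13, 7, 1] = (0 6 5 3 10 15 1 14 7)(2 9 12 4)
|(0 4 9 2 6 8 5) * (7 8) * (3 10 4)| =10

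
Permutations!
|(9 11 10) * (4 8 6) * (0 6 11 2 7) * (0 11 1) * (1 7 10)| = 21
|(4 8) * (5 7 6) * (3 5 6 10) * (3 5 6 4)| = |(3 6 4 8)(5 7 10)| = 12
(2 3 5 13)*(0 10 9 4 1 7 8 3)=[10, 7, 0, 5, 1, 13, 6, 8, 3, 4, 9, 11, 12, 2]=(0 10 9 4 1 7 8 3 5 13 2)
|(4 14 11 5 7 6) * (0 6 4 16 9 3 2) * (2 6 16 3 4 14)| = 20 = |(0 16 9 4 2)(3 6)(5 7 14 11)|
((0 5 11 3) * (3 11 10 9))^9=((11)(0 5 10 9 3))^9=(11)(0 3 9 10 5)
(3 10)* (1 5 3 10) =[0, 5, 2, 1, 4, 3, 6, 7, 8, 9, 10] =(10)(1 5 3)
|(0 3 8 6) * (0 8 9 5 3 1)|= |(0 1)(3 9 5)(6 8)|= 6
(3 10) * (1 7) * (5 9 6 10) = (1 7)(3 5 9 6 10) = [0, 7, 2, 5, 4, 9, 10, 1, 8, 6, 3]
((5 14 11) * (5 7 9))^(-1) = ((5 14 11 7 9))^(-1) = (5 9 7 11 14)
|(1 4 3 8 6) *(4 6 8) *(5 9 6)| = |(1 5 9 6)(3 4)| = 4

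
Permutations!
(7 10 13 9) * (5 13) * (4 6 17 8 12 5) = (4 6 17 8 12 5 13 9 7 10) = [0, 1, 2, 3, 6, 13, 17, 10, 12, 7, 4, 11, 5, 9, 14, 15, 16, 8]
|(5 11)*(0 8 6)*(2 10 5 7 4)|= |(0 8 6)(2 10 5 11 7 4)|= 6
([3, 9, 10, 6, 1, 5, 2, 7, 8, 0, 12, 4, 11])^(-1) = (0 9 1 4 11 12 10 2 6 3)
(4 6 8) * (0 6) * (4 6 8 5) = (0 8 6 5 4) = [8, 1, 2, 3, 0, 4, 5, 7, 6]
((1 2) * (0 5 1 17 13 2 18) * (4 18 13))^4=((0 5 1 13 2 17 4 18))^4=(0 2)(1 4)(5 17)(13 18)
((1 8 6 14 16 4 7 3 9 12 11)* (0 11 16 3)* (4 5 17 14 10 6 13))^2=(0 1 13 7 11 8 4)(3 12 5 14 9 16 17)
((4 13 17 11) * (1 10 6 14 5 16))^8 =((1 10 6 14 5 16)(4 13 17 11))^8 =(17)(1 6 5)(10 14 16)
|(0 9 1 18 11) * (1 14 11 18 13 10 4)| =4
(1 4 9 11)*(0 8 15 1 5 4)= (0 8 15 1)(4 9 11 5)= [8, 0, 2, 3, 9, 4, 6, 7, 15, 11, 10, 5, 12, 13, 14, 1]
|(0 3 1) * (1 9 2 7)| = |(0 3 9 2 7 1)| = 6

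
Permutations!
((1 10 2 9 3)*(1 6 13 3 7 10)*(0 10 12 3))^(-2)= (0 6 12 9 10 13 3 7 2)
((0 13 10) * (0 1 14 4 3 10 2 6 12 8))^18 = (1 3 14 10 4) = ((0 13 2 6 12 8)(1 14 4 3 10))^18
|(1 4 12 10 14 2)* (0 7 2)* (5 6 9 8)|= |(0 7 2 1 4 12 10 14)(5 6 9 8)|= 8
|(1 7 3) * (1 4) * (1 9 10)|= |(1 7 3 4 9 10)|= 6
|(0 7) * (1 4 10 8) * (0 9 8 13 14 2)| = 10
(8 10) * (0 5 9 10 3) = [5, 1, 2, 0, 4, 9, 6, 7, 3, 10, 8] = (0 5 9 10 8 3)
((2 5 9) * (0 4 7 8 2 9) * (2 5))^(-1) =(9)(0 5 8 7 4)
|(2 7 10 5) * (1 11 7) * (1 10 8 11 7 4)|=15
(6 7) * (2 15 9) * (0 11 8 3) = [11, 1, 15, 0, 4, 5, 7, 6, 3, 2, 10, 8, 12, 13, 14, 9] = (0 11 8 3)(2 15 9)(6 7)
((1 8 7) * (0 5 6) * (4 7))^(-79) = ((0 5 6)(1 8 4 7))^(-79) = (0 6 5)(1 8 4 7)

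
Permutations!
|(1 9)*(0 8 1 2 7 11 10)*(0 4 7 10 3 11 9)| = |(0 8 1)(2 10 4 7 9)(3 11)| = 30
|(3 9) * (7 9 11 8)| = |(3 11 8 7 9)| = 5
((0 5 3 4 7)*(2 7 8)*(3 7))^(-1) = ((0 5 7)(2 3 4 8))^(-1) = (0 7 5)(2 8 4 3)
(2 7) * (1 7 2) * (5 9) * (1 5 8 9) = [0, 7, 2, 3, 4, 1, 6, 5, 9, 8] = (1 7 5)(8 9)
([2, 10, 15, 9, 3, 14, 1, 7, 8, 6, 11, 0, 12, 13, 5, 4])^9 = (0 11 10 1 6 9 3 4 15 2)(5 14)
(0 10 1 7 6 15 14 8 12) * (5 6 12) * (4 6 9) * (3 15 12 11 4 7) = [10, 3, 2, 15, 6, 9, 12, 11, 5, 7, 1, 4, 0, 13, 8, 14] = (0 10 1 3 15 14 8 5 9 7 11 4 6 12)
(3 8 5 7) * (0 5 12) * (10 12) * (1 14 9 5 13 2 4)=[13, 14, 4, 8, 1, 7, 6, 3, 10, 5, 12, 11, 0, 2, 9]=(0 13 2 4 1 14 9 5 7 3 8 10 12)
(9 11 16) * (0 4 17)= [4, 1, 2, 3, 17, 5, 6, 7, 8, 11, 10, 16, 12, 13, 14, 15, 9, 0]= (0 4 17)(9 11 16)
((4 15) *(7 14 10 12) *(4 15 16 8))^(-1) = ((4 16 8)(7 14 10 12))^(-1) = (4 8 16)(7 12 10 14)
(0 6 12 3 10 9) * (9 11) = [6, 1, 2, 10, 4, 5, 12, 7, 8, 0, 11, 9, 3] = (0 6 12 3 10 11 9)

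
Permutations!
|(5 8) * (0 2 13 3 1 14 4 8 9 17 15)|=|(0 2 13 3 1 14 4 8 5 9 17 15)|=12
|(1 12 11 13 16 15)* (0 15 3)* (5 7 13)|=10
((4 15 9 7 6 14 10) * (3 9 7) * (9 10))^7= ((3 10 4 15 7 6 14 9))^7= (3 9 14 6 7 15 4 10)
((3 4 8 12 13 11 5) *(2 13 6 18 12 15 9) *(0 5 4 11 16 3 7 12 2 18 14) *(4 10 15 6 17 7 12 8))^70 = ((0 5 12 17 7 8 6 14)(2 13 16 3 11 10 15 9 18))^70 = (0 6 7 12)(2 9 10 3 13 18 15 11 16)(5 14 8 17)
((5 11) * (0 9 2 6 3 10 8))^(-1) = (0 8 10 3 6 2 9)(5 11)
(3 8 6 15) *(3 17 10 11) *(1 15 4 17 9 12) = (1 15 9 12)(3 8 6 4 17 10 11) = [0, 15, 2, 8, 17, 5, 4, 7, 6, 12, 11, 3, 1, 13, 14, 9, 16, 10]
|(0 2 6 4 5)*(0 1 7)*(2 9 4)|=6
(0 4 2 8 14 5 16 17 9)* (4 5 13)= [5, 1, 8, 3, 2, 16, 6, 7, 14, 0, 10, 11, 12, 4, 13, 15, 17, 9]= (0 5 16 17 9)(2 8 14 13 4)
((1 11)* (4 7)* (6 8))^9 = (1 11)(4 7)(6 8)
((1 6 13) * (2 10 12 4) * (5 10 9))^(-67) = (1 13 6)(2 4 12 10 5 9)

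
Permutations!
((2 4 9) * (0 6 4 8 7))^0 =(9)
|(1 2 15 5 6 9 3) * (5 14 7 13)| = |(1 2 15 14 7 13 5 6 9 3)| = 10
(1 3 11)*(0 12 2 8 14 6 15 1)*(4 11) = (0 12 2 8 14 6 15 1 3 4 11) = [12, 3, 8, 4, 11, 5, 15, 7, 14, 9, 10, 0, 2, 13, 6, 1]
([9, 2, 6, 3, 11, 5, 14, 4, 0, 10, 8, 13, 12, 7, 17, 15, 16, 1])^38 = [10, 14, 17, 3, 13, 5, 1, 11, 9, 8, 0, 7, 12, 4, 2, 15, 16, 6]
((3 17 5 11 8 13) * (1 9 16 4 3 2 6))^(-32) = ((1 9 16 4 3 17 5 11 8 13 2 6))^(-32) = (1 3 8)(2 16 5)(4 11 6)(9 17 13)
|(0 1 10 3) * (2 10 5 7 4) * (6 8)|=8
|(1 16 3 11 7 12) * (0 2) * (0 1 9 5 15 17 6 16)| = 30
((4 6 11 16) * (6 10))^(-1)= (4 16 11 6 10)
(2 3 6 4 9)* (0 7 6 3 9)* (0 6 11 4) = (0 7 11 4 6)(2 9) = [7, 1, 9, 3, 6, 5, 0, 11, 8, 2, 10, 4]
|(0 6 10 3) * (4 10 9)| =6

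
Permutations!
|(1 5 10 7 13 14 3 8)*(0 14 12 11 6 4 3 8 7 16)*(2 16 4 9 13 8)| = |(0 14 2 16)(1 5 10 4 3 7 8)(6 9 13 12 11)| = 140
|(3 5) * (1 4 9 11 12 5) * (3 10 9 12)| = |(1 4 12 5 10 9 11 3)| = 8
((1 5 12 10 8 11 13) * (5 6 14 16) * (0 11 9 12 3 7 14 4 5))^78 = (0 11 13 1 6 4 5 3 7 14 16)(8 12)(9 10)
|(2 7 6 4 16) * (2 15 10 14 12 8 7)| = |(4 16 15 10 14 12 8 7 6)| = 9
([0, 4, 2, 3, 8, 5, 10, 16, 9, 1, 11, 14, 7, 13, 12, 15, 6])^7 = [0, 9, 2, 3, 1, 5, 6, 7, 4, 8, 10, 11, 12, 13, 14, 15, 16]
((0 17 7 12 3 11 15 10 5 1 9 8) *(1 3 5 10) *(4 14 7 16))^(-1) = (0 8 9 1 15 11 3 5 12 7 14 4 16 17)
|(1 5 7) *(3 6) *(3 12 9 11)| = |(1 5 7)(3 6 12 9 11)| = 15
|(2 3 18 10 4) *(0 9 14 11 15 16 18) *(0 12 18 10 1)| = |(0 9 14 11 15 16 10 4 2 3 12 18 1)| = 13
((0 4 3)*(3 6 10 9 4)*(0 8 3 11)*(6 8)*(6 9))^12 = (11)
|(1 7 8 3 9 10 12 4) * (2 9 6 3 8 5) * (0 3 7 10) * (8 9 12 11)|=|(0 3 6 7 5 2 12 4 1 10 11 8 9)|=13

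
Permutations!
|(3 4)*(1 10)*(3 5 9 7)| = 10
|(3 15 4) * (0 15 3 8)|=4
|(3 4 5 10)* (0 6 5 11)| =|(0 6 5 10 3 4 11)| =7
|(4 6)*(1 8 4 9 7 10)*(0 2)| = 14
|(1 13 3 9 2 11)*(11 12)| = |(1 13 3 9 2 12 11)| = 7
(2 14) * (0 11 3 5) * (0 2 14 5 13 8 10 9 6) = (14)(0 11 3 13 8 10 9 6)(2 5) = [11, 1, 5, 13, 4, 2, 0, 7, 10, 6, 9, 3, 12, 8, 14]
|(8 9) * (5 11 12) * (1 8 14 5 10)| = |(1 8 9 14 5 11 12 10)| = 8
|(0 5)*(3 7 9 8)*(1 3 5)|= 7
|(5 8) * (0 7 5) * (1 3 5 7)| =5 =|(0 1 3 5 8)|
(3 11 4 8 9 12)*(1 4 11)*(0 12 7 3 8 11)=(0 12 8 9 7 3 1 4 11)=[12, 4, 2, 1, 11, 5, 6, 3, 9, 7, 10, 0, 8]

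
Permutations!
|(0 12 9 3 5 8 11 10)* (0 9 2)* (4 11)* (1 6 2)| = 35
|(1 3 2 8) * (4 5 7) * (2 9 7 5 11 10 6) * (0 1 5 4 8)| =12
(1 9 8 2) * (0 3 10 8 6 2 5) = (0 3 10 8 5)(1 9 6 2) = [3, 9, 1, 10, 4, 0, 2, 7, 5, 6, 8]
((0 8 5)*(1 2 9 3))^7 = ((0 8 5)(1 2 9 3))^7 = (0 8 5)(1 3 9 2)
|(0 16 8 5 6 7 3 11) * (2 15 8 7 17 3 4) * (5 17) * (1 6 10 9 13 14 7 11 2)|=45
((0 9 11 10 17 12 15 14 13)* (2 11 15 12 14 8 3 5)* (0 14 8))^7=((0 9 15)(2 11 10 17 8 3 5)(13 14))^7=(17)(0 9 15)(13 14)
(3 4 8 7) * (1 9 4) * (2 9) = [0, 2, 9, 1, 8, 5, 6, 3, 7, 4] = (1 2 9 4 8 7 3)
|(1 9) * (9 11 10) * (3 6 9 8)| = |(1 11 10 8 3 6 9)| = 7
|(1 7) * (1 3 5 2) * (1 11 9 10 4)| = |(1 7 3 5 2 11 9 10 4)| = 9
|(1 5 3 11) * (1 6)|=|(1 5 3 11 6)|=5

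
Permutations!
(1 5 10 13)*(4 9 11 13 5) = (1 4 9 11 13)(5 10) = [0, 4, 2, 3, 9, 10, 6, 7, 8, 11, 5, 13, 12, 1]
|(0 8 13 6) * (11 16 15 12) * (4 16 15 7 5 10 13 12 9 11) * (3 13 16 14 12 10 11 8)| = |(0 3 13 6)(4 14 12)(5 11 15 9 8 10 16 7)| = 24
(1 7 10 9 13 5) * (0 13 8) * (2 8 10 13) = (0 2 8)(1 7 13 5)(9 10) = [2, 7, 8, 3, 4, 1, 6, 13, 0, 10, 9, 11, 12, 5]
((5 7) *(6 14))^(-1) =(5 7)(6 14)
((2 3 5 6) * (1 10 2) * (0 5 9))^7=(0 9 3 2 10 1 6 5)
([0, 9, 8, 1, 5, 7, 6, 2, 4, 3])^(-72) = [0, 1, 5, 3, 2, 8, 6, 4, 7, 9]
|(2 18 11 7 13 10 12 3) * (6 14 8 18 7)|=30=|(2 7 13 10 12 3)(6 14 8 18 11)|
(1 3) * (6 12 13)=(1 3)(6 12 13)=[0, 3, 2, 1, 4, 5, 12, 7, 8, 9, 10, 11, 13, 6]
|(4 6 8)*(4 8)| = 2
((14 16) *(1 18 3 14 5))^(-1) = (1 5 16 14 3 18)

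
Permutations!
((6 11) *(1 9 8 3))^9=((1 9 8 3)(6 11))^9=(1 9 8 3)(6 11)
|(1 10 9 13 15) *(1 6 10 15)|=6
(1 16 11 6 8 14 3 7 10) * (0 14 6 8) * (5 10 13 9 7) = (0 14 3 5 10 1 16 11 8 6)(7 13 9) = [14, 16, 2, 5, 4, 10, 0, 13, 6, 7, 1, 8, 12, 9, 3, 15, 11]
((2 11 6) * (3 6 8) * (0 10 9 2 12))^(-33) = (0 2 3)(6 10 11)(8 12 9) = ((0 10 9 2 11 8 3 6 12))^(-33)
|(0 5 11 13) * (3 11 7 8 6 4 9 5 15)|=|(0 15 3 11 13)(4 9 5 7 8 6)|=30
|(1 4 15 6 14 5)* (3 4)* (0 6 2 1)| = |(0 6 14 5)(1 3 4 15 2)| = 20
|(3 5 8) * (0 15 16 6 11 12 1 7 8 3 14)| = |(0 15 16 6 11 12 1 7 8 14)(3 5)| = 10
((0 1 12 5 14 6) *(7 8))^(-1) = (0 6 14 5 12 1)(7 8) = ((0 1 12 5 14 6)(7 8))^(-1)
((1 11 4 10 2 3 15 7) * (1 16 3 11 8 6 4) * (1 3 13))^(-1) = ((1 8 6 4 10 2 11 3 15 7 16 13))^(-1) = (1 13 16 7 15 3 11 2 10 4 6 8)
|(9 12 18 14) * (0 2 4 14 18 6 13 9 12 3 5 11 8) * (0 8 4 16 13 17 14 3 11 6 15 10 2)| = |(18)(2 16 13 9 11 4 3 5 6 17 14 12 15 10)| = 14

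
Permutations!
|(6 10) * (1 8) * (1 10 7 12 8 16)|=10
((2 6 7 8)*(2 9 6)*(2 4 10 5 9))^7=((2 4 10 5 9 6 7 8))^7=(2 8 7 6 9 5 10 4)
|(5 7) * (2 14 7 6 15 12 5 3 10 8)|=|(2 14 7 3 10 8)(5 6 15 12)|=12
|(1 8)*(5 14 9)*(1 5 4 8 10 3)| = 15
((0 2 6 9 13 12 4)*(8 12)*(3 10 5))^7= (0 4 12 8 13 9 6 2)(3 10 5)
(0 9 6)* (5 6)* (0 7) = (0 9 5 6 7) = [9, 1, 2, 3, 4, 6, 7, 0, 8, 5]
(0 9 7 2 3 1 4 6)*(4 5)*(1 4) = [9, 5, 3, 4, 6, 1, 0, 2, 8, 7] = (0 9 7 2 3 4 6)(1 5)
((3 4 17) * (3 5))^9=(3 4 17 5)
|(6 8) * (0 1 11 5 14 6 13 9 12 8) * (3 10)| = |(0 1 11 5 14 6)(3 10)(8 13 9 12)| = 12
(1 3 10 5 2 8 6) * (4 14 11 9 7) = [0, 3, 8, 10, 14, 2, 1, 4, 6, 7, 5, 9, 12, 13, 11] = (1 3 10 5 2 8 6)(4 14 11 9 7)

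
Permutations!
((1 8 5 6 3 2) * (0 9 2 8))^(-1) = (0 1 2 9)(3 6 5 8)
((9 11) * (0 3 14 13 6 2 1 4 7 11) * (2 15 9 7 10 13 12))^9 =(0 6 4 12)(1 14 9 13)(2 3 15 10)(7 11)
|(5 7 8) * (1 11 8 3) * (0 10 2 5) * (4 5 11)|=5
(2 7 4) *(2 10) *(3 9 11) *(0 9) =[9, 1, 7, 0, 10, 5, 6, 4, 8, 11, 2, 3] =(0 9 11 3)(2 7 4 10)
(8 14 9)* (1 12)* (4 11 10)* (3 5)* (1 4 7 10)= (1 12 4 11)(3 5)(7 10)(8 14 9)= [0, 12, 2, 5, 11, 3, 6, 10, 14, 8, 7, 1, 4, 13, 9]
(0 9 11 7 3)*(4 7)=(0 9 11 4 7 3)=[9, 1, 2, 0, 7, 5, 6, 3, 8, 11, 10, 4]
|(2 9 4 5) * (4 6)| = 5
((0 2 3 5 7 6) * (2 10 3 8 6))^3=(0 5 8 10 7 6 3 2)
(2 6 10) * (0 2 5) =(0 2 6 10 5) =[2, 1, 6, 3, 4, 0, 10, 7, 8, 9, 5]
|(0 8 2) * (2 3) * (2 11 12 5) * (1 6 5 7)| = 10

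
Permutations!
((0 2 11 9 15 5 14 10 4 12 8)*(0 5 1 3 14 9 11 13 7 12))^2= (0 13 12 5 15 3 10)(1 14 4 2 7 8 9)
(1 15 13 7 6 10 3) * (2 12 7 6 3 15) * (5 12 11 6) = (1 2 11 6 10 15 13 5 12 7 3) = [0, 2, 11, 1, 4, 12, 10, 3, 8, 9, 15, 6, 7, 5, 14, 13]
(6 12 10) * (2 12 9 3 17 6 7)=(2 12 10 7)(3 17 6 9)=[0, 1, 12, 17, 4, 5, 9, 2, 8, 3, 7, 11, 10, 13, 14, 15, 16, 6]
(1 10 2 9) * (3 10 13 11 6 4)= [0, 13, 9, 10, 3, 5, 4, 7, 8, 1, 2, 6, 12, 11]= (1 13 11 6 4 3 10 2 9)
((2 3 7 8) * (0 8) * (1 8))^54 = (8)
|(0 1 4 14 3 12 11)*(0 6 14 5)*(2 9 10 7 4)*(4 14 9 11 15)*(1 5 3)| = 8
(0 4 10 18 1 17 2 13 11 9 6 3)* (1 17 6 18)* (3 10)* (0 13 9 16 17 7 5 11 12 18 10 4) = (1 6 4 3 13 12 18 7 5 11 16 17 2 9 10) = [0, 6, 9, 13, 3, 11, 4, 5, 8, 10, 1, 16, 18, 12, 14, 15, 17, 2, 7]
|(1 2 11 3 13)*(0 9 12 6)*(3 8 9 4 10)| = |(0 4 10 3 13 1 2 11 8 9 12 6)| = 12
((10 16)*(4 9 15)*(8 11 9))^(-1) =(4 15 9 11 8)(10 16)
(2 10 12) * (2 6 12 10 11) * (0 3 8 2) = (0 3 8 2 11)(6 12) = [3, 1, 11, 8, 4, 5, 12, 7, 2, 9, 10, 0, 6]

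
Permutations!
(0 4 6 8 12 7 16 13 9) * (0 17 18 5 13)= (0 4 6 8 12 7 16)(5 13 9 17 18)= [4, 1, 2, 3, 6, 13, 8, 16, 12, 17, 10, 11, 7, 9, 14, 15, 0, 18, 5]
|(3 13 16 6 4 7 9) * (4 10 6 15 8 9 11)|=|(3 13 16 15 8 9)(4 7 11)(6 10)|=6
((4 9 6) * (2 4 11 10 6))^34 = (2 4 9)(6 11 10)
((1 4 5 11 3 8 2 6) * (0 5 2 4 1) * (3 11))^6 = ((11)(0 5 3 8 4 2 6))^6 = (11)(0 6 2 4 8 3 5)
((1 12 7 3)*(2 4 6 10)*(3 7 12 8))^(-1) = ((12)(1 8 3)(2 4 6 10))^(-1) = (12)(1 3 8)(2 10 6 4)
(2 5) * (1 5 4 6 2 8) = [0, 5, 4, 3, 6, 8, 2, 7, 1] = (1 5 8)(2 4 6)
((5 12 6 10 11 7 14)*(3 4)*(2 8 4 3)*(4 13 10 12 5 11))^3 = ((2 8 13 10 4)(6 12)(7 14 11))^3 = (14)(2 10 8 4 13)(6 12)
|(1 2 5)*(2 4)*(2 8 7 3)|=7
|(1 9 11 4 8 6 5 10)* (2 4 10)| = 20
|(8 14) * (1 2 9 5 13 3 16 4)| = |(1 2 9 5 13 3 16 4)(8 14)| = 8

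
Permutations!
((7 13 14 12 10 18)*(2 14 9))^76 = ((2 14 12 10 18 7 13 9))^76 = (2 18)(7 14)(9 10)(12 13)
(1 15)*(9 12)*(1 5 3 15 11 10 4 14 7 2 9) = (1 11 10 4 14 7 2 9 12)(3 15 5) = [0, 11, 9, 15, 14, 3, 6, 2, 8, 12, 4, 10, 1, 13, 7, 5]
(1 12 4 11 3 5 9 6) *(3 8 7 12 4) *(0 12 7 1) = (0 12 3 5 9 6)(1 4 11 8) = [12, 4, 2, 5, 11, 9, 0, 7, 1, 6, 10, 8, 3]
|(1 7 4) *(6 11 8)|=3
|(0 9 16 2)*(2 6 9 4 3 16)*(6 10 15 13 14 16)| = 30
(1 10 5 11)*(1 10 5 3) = [0, 5, 2, 1, 4, 11, 6, 7, 8, 9, 3, 10] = (1 5 11 10 3)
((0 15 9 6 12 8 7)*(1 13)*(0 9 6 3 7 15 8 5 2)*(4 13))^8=(0 8 15 6 12 5 2)(1 13 4)(3 9 7)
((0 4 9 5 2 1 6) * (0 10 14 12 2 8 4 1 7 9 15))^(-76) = ((0 1 6 10 14 12 2 7 9 5 8 4 15))^(-76) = (0 6 14 2 9 8 15 1 10 12 7 5 4)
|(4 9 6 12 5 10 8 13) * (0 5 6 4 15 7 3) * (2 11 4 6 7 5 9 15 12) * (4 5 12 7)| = |(0 9 6 2 11 5 10 8 13 7 3)(4 15 12)| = 33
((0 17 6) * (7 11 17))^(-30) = ((0 7 11 17 6))^(-30) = (17)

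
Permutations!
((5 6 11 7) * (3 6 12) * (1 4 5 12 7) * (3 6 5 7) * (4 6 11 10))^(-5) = (1 10 7 11 6 4 12)(3 5)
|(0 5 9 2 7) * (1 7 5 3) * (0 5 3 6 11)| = |(0 6 11)(1 7 5 9 2 3)| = 6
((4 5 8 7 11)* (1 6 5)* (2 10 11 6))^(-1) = ((1 2 10 11 4)(5 8 7 6))^(-1) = (1 4 11 10 2)(5 6 7 8)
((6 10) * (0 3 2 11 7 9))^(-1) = ((0 3 2 11 7 9)(6 10))^(-1) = (0 9 7 11 2 3)(6 10)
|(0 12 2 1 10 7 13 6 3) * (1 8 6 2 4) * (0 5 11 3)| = 30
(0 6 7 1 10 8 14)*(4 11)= (0 6 7 1 10 8 14)(4 11)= [6, 10, 2, 3, 11, 5, 7, 1, 14, 9, 8, 4, 12, 13, 0]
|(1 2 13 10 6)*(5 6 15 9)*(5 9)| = 7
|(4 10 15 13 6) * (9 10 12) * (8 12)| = 8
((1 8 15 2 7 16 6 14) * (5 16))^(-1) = ((1 8 15 2 7 5 16 6 14))^(-1) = (1 14 6 16 5 7 2 15 8)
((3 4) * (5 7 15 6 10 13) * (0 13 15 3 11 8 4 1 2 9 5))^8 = (1 9 7)(2 5 3)(4 8 11)(6 15 10)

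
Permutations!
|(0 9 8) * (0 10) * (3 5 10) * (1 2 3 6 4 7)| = |(0 9 8 6 4 7 1 2 3 5 10)| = 11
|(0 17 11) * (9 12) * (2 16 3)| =|(0 17 11)(2 16 3)(9 12)| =6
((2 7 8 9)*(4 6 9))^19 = (2 7 8 4 6 9)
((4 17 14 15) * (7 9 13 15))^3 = ((4 17 14 7 9 13 15))^3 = (4 7 15 14 13 17 9)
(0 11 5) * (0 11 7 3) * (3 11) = (0 7 11 5 3) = [7, 1, 2, 0, 4, 3, 6, 11, 8, 9, 10, 5]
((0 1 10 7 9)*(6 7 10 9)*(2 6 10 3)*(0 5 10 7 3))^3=(0 5 1 10 9)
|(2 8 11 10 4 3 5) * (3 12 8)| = |(2 3 5)(4 12 8 11 10)| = 15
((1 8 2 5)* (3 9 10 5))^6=(1 5 10 9 3 2 8)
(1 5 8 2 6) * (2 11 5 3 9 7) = (1 3 9 7 2 6)(5 8 11) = [0, 3, 6, 9, 4, 8, 1, 2, 11, 7, 10, 5]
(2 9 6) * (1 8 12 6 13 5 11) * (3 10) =(1 8 12 6 2 9 13 5 11)(3 10) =[0, 8, 9, 10, 4, 11, 2, 7, 12, 13, 3, 1, 6, 5]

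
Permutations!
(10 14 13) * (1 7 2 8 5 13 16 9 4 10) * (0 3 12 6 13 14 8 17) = [3, 7, 17, 12, 10, 14, 13, 2, 5, 4, 8, 11, 6, 1, 16, 15, 9, 0] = (0 3 12 6 13 1 7 2 17)(4 10 8 5 14 16 9)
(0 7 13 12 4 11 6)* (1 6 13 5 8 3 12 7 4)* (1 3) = (0 4 11 13 7 5 8 1 6)(3 12) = [4, 6, 2, 12, 11, 8, 0, 5, 1, 9, 10, 13, 3, 7]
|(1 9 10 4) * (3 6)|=4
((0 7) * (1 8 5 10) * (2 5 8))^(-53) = (0 7)(1 10 5 2)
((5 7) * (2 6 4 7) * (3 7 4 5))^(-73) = ((2 6 5)(3 7))^(-73) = (2 5 6)(3 7)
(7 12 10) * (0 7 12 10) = (0 7 10 12) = [7, 1, 2, 3, 4, 5, 6, 10, 8, 9, 12, 11, 0]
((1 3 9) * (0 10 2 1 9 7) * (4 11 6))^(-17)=(0 10 2 1 3 7)(4 11 6)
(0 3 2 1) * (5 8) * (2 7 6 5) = (0 3 7 6 5 8 2 1) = [3, 0, 1, 7, 4, 8, 5, 6, 2]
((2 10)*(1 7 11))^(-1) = ((1 7 11)(2 10))^(-1) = (1 11 7)(2 10)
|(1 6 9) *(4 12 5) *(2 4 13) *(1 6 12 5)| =|(1 12)(2 4 5 13)(6 9)| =4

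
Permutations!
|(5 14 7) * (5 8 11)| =|(5 14 7 8 11)| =5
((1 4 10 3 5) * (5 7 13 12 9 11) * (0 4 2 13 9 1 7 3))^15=((0 4 10)(1 2 13 12)(5 7 9 11))^15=(1 12 13 2)(5 11 9 7)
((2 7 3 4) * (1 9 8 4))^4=((1 9 8 4 2 7 3))^4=(1 2 9 7 8 3 4)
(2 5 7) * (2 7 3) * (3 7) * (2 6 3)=[0, 1, 5, 6, 4, 7, 3, 2]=(2 5 7)(3 6)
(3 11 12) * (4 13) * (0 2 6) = (0 2 6)(3 11 12)(4 13) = [2, 1, 6, 11, 13, 5, 0, 7, 8, 9, 10, 12, 3, 4]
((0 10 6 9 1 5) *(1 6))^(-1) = ((0 10 1 5)(6 9))^(-1) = (0 5 1 10)(6 9)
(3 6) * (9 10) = (3 6)(9 10) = [0, 1, 2, 6, 4, 5, 3, 7, 8, 10, 9]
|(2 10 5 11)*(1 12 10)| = |(1 12 10 5 11 2)| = 6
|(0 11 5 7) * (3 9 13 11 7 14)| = 6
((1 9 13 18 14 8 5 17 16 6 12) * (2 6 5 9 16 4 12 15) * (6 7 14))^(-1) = (1 12 4 17 5 16)(2 15 6 18 13 9 8 14 7)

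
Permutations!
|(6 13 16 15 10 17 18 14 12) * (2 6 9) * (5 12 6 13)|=12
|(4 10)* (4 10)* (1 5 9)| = 3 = |(10)(1 5 9)|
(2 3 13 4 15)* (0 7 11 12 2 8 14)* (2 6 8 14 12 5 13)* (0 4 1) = (0 7 11 5 13 1)(2 3)(4 15 14)(6 8 12) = [7, 0, 3, 2, 15, 13, 8, 11, 12, 9, 10, 5, 6, 1, 4, 14]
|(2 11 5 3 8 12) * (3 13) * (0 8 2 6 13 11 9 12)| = 6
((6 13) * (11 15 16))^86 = (11 16 15)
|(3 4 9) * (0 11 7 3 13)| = |(0 11 7 3 4 9 13)| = 7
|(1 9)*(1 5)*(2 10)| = 6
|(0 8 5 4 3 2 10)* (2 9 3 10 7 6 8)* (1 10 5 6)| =10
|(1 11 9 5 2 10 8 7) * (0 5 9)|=|(0 5 2 10 8 7 1 11)|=8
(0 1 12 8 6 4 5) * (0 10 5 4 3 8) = (0 1 12)(3 8 6)(5 10) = [1, 12, 2, 8, 4, 10, 3, 7, 6, 9, 5, 11, 0]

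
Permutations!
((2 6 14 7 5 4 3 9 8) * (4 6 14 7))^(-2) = (2 9 4)(3 14 8)(5 6 7)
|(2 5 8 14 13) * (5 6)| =6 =|(2 6 5 8 14 13)|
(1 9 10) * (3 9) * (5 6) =(1 3 9 10)(5 6) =[0, 3, 2, 9, 4, 6, 5, 7, 8, 10, 1]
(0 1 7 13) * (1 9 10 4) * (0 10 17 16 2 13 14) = (0 9 17 16 2 13 10 4 1 7 14) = [9, 7, 13, 3, 1, 5, 6, 14, 8, 17, 4, 11, 12, 10, 0, 15, 2, 16]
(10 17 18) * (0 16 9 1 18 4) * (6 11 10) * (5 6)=[16, 18, 2, 3, 0, 6, 11, 7, 8, 1, 17, 10, 12, 13, 14, 15, 9, 4, 5]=(0 16 9 1 18 5 6 11 10 17 4)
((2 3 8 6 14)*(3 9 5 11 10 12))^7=((2 9 5 11 10 12 3 8 6 14))^7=(2 8 10 9 6 12 5 14 3 11)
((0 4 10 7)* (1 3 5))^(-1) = (0 7 10 4)(1 5 3)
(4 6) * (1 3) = (1 3)(4 6) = [0, 3, 2, 1, 6, 5, 4]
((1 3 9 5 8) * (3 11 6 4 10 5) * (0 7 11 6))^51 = (11)(1 10)(3 9)(4 8)(5 6)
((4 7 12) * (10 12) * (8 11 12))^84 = (12)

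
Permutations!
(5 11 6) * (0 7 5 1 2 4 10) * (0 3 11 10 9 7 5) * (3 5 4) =(0 4 9 7)(1 2 3 11 6)(5 10) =[4, 2, 3, 11, 9, 10, 1, 0, 8, 7, 5, 6]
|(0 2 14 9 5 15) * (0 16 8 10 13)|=10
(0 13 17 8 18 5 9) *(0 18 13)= (5 9 18)(8 13 17)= [0, 1, 2, 3, 4, 9, 6, 7, 13, 18, 10, 11, 12, 17, 14, 15, 16, 8, 5]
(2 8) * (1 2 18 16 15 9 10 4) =[0, 2, 8, 3, 1, 5, 6, 7, 18, 10, 4, 11, 12, 13, 14, 9, 15, 17, 16] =(1 2 8 18 16 15 9 10 4)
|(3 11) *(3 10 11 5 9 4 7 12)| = 6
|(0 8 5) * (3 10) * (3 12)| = |(0 8 5)(3 10 12)| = 3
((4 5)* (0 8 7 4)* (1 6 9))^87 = (9)(0 7 5 8 4)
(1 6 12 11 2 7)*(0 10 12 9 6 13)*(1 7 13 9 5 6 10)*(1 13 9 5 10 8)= (0 13)(1 5 6 10 12 11 2 9 8)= [13, 5, 9, 3, 4, 6, 10, 7, 1, 8, 12, 2, 11, 0]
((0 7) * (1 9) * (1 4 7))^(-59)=(0 1 9 4 7)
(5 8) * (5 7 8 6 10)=[0, 1, 2, 3, 4, 6, 10, 8, 7, 9, 5]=(5 6 10)(7 8)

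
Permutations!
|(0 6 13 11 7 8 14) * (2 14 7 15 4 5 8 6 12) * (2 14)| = 24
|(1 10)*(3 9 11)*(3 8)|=4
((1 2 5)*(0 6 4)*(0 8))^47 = ((0 6 4 8)(1 2 5))^47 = (0 8 4 6)(1 5 2)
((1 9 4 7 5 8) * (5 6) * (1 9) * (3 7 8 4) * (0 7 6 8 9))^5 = (9)(0 8 7)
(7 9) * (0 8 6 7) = (0 8 6 7 9) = [8, 1, 2, 3, 4, 5, 7, 9, 6, 0]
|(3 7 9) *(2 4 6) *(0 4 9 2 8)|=|(0 4 6 8)(2 9 3 7)|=4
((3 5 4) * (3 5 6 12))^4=(3 6 12)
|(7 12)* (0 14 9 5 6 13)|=|(0 14 9 5 6 13)(7 12)|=6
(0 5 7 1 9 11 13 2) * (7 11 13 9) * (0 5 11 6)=(0 11 9 13 2 5 6)(1 7)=[11, 7, 5, 3, 4, 6, 0, 1, 8, 13, 10, 9, 12, 2]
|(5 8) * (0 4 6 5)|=|(0 4 6 5 8)|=5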